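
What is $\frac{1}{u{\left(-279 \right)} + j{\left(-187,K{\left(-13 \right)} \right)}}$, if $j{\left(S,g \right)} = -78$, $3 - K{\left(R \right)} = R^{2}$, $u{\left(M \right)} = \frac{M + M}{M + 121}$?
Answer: $- \frac{79}{5883} \approx -0.013429$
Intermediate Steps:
$u{\left(M \right)} = \frac{2 M}{121 + M}$
$K{\left(R \right)} = 3 - R^{2}$
$\frac{1}{u{\left(-279 \right)} + j{\left(-187,K{\left(-13 \right)} \right)}} = \frac{1}{2 \left(-279\right) \frac{1}{121 - 279} - 78} = \frac{1}{2 \left(-279\right) \frac{1}{-158} - 78} = \frac{1}{2 \left(-279\right) \left(- \frac{1}{158}\right) - 78} = \frac{1}{\frac{279}{79} - 78} = \frac{1}{- \frac{5883}{79}} = - \frac{79}{5883}$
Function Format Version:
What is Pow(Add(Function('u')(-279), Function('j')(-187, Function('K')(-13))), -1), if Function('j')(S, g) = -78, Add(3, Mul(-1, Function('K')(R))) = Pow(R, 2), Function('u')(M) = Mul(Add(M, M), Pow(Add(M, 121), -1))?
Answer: Rational(-79, 5883) ≈ -0.013429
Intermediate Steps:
Function('u')(M) = Mul(2, M, Pow(Add(121, M), -1)) (Function('u')(M) = Mul(Mul(2, M), Pow(Add(121, M), -1)) = Mul(2, M, Pow(Add(121, M), -1)))
Function('K')(R) = Add(3, Mul(-1, Pow(R, 2)))
Pow(Add(Function('u')(-279), Function('j')(-187, Function('K')(-13))), -1) = Pow(Add(Mul(2, -279, Pow(Add(121, -279), -1)), -78), -1) = Pow(Add(Mul(2, -279, Pow(-158, -1)), -78), -1) = Pow(Add(Mul(2, -279, Rational(-1, 158)), -78), -1) = Pow(Add(Rational(279, 79), -78), -1) = Pow(Rational(-5883, 79), -1) = Rational(-79, 5883)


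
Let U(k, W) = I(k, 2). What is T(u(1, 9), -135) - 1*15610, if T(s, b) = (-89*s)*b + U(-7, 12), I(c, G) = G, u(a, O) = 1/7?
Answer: -97241/7 ≈ -13892.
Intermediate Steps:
u(a, O) = 1/7 (u(a, O) = 1*(1/7) = 1/7)
U(k, W) = 2
T(s, b) = 2 - 89*b*s (T(s, b) = (-89*s)*b + 2 = -89*b*s + 2 = 2 - 89*b*s)
T(u(1, 9), -135) - 1*15610 = (2 - 89*(-135)*1/7) - 1*15610 = (2 + 12015/7) - 15610 = 12029/7 - 15610 = -97241/7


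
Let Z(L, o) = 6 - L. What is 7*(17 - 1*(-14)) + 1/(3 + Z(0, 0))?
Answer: 1954/9 ≈ 217.11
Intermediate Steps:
7*(17 - 1*(-14)) + 1/(3 + Z(0, 0)) = 7*(17 - 1*(-14)) + 1/(3 + (6 - 1*0)) = 7*(17 + 14) + 1/(3 + (6 + 0)) = 7*31 + 1/(3 + 6) = 217 + 1/9 = 217 + ⅑ = 1954/9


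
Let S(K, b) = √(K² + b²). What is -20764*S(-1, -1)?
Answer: -20764*√2 ≈ -29365.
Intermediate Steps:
-20764*S(-1, -1) = -20764*√((-1)² + (-1)²) = -20764*√(1 + 1) = -20764*√2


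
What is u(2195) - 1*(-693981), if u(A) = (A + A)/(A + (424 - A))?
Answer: 147126167/212 ≈ 6.9399e+5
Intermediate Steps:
u(A) = A/212 (u(A) = (2*A)/424 = (2*A)*(1/424) = A/212)
u(2195) - 1*(-693981) = (1/212)*2195 - 1*(-693981) = 2195/212 + 693981 = 147126167/212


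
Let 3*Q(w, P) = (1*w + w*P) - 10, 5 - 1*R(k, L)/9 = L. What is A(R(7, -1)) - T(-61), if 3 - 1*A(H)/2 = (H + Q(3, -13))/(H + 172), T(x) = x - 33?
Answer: 33784/339 ≈ 99.658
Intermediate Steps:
R(k, L) = 45 - 9*L
T(x) = -33 + x
Q(w, P) = -10/3 + w/3 + P*w/3 (Q(w, P) = ((1*w + w*P) - 10)/3 = ((w + P*w) - 10)/3 = (-10 + w + P*w)/3 = -10/3 + w/3 + P*w/3)
A(H) = 6 - 2*(-46/3 + H)/(172 + H) (A(H) = 6 - 2*(H + (-10/3 + (⅓)*3 + (⅓)*(-13)*3))/(H + 172) = 6 - 2*(H + (-10/3 + 1 - 13))/(172 + H) = 6 - 2*(H - 46/3)/(172 + H) = 6 - 2*(-46/3 + H)/(172 + H))
A(R(7, -1)) - T(-61) = 4*(797 + 3*(45 - 9*(-1)))/(3*(172 + (45 - 9*(-1)))) - (-33 - 61) = 4*(797 + 3*(45 + 9))/(3*(172 + (45 + 9))) - 1*(-94) = 4*(797 + 3*54)/(3*(172 + 54)) + 94 = (4/3)*(797 + 162)/226 + 94 = (4/3)*(1/226)*959 + 94 = 1918/339 + 94 = 33784/339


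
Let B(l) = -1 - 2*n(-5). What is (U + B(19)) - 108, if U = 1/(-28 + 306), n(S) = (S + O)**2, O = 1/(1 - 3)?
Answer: -23560/139 ≈ -169.50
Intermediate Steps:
O = -1/2 (O = 1/(-2) = -1/2 ≈ -0.50000)
n(S) = (-1/2 + S)**2 (n(S) = (S - 1/2)**2 = (-1/2 + S)**2)
U = 1/278 ≈ 0.0035971
B(l) = -123/2 (B(l) = -1 - (-1 + 2*(-5))**2/2 = -1 - (-1 - 10)**2/2 = -1 - (-11)**2/2 = -1 - 121/2 = -123/2)
(U + B(19)) - 108 = (1/278 - 123/2) - 108 = -8548/139 - 108 = -23560/139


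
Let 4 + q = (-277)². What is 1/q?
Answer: 1/76725 ≈ 1.3034e-5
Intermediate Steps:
q = 76725 (q = -4 + (-277)² = -4 + 76729 = 76725)
1/q = 1/76725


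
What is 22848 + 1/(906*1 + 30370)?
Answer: 714594049/31276 ≈ 22848.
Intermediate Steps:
22848 + 1/(906*1 + 30370) = 22848 + 1/(906 + 30370) = 22848 + 1/31276 = 714594049/31276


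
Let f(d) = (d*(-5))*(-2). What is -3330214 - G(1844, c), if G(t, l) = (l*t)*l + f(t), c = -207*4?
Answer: -1267565550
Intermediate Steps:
c = -828 (c = -69*12 = -828)
f(d) = 10*d (f(d) = -5*d*(-2) = 10*d)
G(t, l) = 10*t + t*l² (G(t, l) = (l*t)*l + 10*t = t*l² + 10*t = 10*t + t*l²)
-3330214 - G(1844, c) = -3330214 - 1844*(10 + (-828)²) = -3330214 - 1844*(10 + 685584) = -3330214 - 1844*685594 = -3330214 - 1*1264235336 = -3330214 - 1264235336 = -1267565550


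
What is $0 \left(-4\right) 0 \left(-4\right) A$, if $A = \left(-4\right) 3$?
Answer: $0$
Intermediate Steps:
$A = -12$
$0 \left(-4\right) 0 \left(-4\right) A = 0 \left(-4\right) 0 \left(-4\right) \left(-12\right) = 0 \cdot 0 \left(-4\right) \left(-12\right) = 0 \cdot 0 \left(-12\right) = 0 \left(-12\right) = 0$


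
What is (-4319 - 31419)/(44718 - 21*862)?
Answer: -17869/13308 ≈ -1.3427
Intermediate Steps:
(-4319 - 31419)/(44718 - 21*862) = -35738/(44718 - 18102) = -35738/26616 = -35738*1/26616 = -17869/13308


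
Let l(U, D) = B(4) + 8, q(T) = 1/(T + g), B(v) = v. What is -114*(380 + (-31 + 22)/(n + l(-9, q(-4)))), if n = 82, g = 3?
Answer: -2035527/47 ≈ -43309.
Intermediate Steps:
q(T) = 1/(3 + T) (q(T) = 1/(T + 3) = 1/(3 + T))
l(U, D) = 12 (l(U, D) = 4 + 8 = 12)
-114*(380 + (-31 + 22)/(n + l(-9, q(-4)))) = -114*(380 + (-31 + 22)/(82 + 12)) = -114*(380 - 9/94) = -114*35711/94 = -2035527/47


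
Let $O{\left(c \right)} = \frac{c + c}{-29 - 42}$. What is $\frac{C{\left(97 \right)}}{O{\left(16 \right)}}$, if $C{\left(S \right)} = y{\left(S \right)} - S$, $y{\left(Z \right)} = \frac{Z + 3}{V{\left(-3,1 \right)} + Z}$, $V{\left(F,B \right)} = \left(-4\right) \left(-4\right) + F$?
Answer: $\frac{75047}{352} \approx 213.2$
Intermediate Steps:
$O{\left(c \right)} = - \frac{2 c}{71}$ ($O{\left(c \right)} = \frac{2 c}{-71} = 2 c \left(- \frac{1}{71}\right) = - \frac{2 c}{71}$)
$V{\left(F,B \right)} = 16 + F$
$y{\left(Z \right)} = \frac{3 + Z}{13 + Z}$ ($y{\left(Z \right)} = \frac{Z + 3}{\left(16 - 3\right) + Z} = \frac{3 + Z}{13 + Z}$)
$C{\left(S \right)} = - S + \frac{3 + S}{13 + S}$ ($C{\left(S \right)} = \frac{3 + S}{13 + S} - S = - S + \frac{3 + S}{13 + S}$)
$\frac{C{\left(97 \right)}}{O{\left(16 \right)}} = \frac{\frac{1}{13 + 97} \left(3 + 97 - 97 \left(13 + 97\right)\right)}{\left(- \frac{2}{71}\right) 16} = \frac{\frac{1}{110} \left(3 + 97 - 97 \cdot 110\right)}{- \frac{32}{71}} = \frac{3 + 97 - 10670}{110} \left(- \frac{71}{32}\right) = \frac{1}{110} \left(-10570\right) \left(- \frac{71}{32}\right) = \left(- \frac{1057}{11}\right) \left(- \frac{71}{32}\right) = \frac{75047}{352}$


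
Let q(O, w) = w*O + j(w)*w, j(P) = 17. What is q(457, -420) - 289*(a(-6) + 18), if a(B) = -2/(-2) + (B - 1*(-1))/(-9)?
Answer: -1842584/9 ≈ -2.0473e+5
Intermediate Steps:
q(O, w) = 17*w + O*w (q(O, w) = w*O + 17*w = O*w + 17*w = 17*w + O*w)
a(B) = 8/9 - B/9 (a(B) = -2*(-1/2) + (B + 1)*(-1/9) = 1 + (1 + B)*(-1/9) = 1 + (-1/9 - B/9) = 8/9 - B/9)
q(457, -420) - 289*(a(-6) + 18) = -420*(17 + 457) - 289*((8/9 - 1/9*(-6)) + 18) = -420*474 - 289*((8/9 + 2/3) + 18) = -199080 - 289*(14/9 + 18) = -199080 - 289*176/9 = -199080 - 1*50864/9 = -199080 - 50864/9 = -1842584/9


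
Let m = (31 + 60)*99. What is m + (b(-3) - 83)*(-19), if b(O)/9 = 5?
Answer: 9731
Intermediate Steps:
m = 9009 (m = 91*99 = 9009)
b(O) = 45 (b(O) = 9*5 = 45)
m + (b(-3) - 83)*(-19) = 9009 + (45 - 83)*(-19) = 9009 - 38*(-19) = 9009 + 722 = 9731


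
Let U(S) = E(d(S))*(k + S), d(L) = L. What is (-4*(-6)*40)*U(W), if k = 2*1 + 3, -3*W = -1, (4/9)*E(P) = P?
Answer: 3840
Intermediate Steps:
E(P) = 9*P/4
W = ⅓ (W = -⅓*(-1) = ⅓ ≈ 0.33333)
k = 5 (k = 2 + 3 = 5)
U(S) = 9*S*(5 + S)/4 (U(S) = (9*S/4)*(5 + S) = 9*S*(5 + S)/4)
(-4*(-6)*40)*U(W) = (-4*(-6)*40)*((9/4)*(⅓)*(5 + ⅓)) = (24*40)*((9/4)*(⅓)*(16/3)) = 960*4 = 3840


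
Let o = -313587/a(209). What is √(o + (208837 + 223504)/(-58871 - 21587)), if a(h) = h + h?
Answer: I*√1090074948294794/1201123 ≈ 27.488*I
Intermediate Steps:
a(h) = 2*h
o = -313587/418 (o = -313587/(2*209) = -313587/418 ≈ -750.21)
√(o + (208837 + 223504)/(-58871 - 21587)) = √(-313587/418 + (208837 + 223504)/(-58871 - 21587)) = √(-313587/418 + 432341/(-80458)) = √(-313587/418 + 432341*(-1/80458)) = √(-313587/418 - 61763/11494) = √(-907546478/1201123) = I*√1090074948294794/1201123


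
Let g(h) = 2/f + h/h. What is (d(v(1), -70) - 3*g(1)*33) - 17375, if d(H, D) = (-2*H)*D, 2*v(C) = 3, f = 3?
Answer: -17330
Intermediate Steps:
v(C) = 3/2 (v(C) = (½)*3 = 3/2)
d(H, D) = -2*D*H
g(h) = 5/3 (g(h) = 2/3 + h/h = 2*(⅓) + 1 = ⅔ + 1 = 5/3)
(d(v(1), -70) - 3*g(1)*33) - 17375 = (-2*(-70)*3/2 - 3*5/3*33) - 17375 = (210 - 5*33) - 17375 = (210 - 165) - 17375 = 45 - 17375 = -17330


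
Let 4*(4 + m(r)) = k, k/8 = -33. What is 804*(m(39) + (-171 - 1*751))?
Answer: -797568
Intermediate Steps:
k = -264 (k = 8*(-33) = -264)
m(r) = -70 (m(r) = -4 + (1/4)*(-264) = -4 - 66 = -70)
804*(m(39) + (-171 - 1*751)) = 804*(-70 + (-171 - 1*751)) = 804*(-70 + (-171 - 751)) = 804*(-70 - 922) = 804*(-992) = -797568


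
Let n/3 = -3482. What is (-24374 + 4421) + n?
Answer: -30399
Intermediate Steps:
n = -10446 (n = 3*(-3482) = -10446)
(-24374 + 4421) + n = (-24374 + 4421) - 10446 = -19953 - 10446 = -30399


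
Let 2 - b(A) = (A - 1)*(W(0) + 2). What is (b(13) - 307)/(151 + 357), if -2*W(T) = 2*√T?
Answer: -329/508 ≈ -0.64764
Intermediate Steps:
W(T) = -√T
b(A) = 4 - 2*A (b(A) = 2 - (A - 1)*(-√0 + 2) = 2 - (-1 + A)*(-1*0 + 2) = 2 - (-1 + A)*(0 + 2) = 2 - (-1 + A)*2 = 2 - (-2 + 2*A) = 2 + (2 - 2*A) = 4 - 2*A)
(b(13) - 307)/(151 + 357) = ((4 - 2*13) - 307)/(151 + 357) = ((4 - 26) - 307)/508 = (-22 - 307)*(1/508) = -329*1/508 = -329/508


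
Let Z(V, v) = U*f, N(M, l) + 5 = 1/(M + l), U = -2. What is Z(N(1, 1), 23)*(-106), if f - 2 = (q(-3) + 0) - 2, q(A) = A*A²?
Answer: -5724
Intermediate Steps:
q(A) = A³
N(M, l) = -5 + 1/(M + l)
f = -27 (f = 2 + (((-3)³ + 0) - 2) = 2 + ((-27 + 0) - 2) = 2 + (-27 - 2) = 2 - 29 = -27)
Z(V, v) = 54 (Z(V, v) = -2*(-27) = 54)
Z(N(1, 1), 23)*(-106) = 54*(-106) = -5724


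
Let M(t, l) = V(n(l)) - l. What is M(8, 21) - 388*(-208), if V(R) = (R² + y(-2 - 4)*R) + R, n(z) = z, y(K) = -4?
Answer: 81061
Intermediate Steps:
V(R) = R² - 3*R (V(R) = (R² - 4*R) + R = R² - 3*R)
M(t, l) = -l + l*(-3 + l) (M(t, l) = l*(-3 + l) - l = -l + l*(-3 + l))
M(8, 21) - 388*(-208) = 21*(-4 + 21) - 388*(-208) = 21*17 + 80704 = 357 + 80704 = 81061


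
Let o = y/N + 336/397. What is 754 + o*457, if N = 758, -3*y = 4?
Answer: 514573072/451389 ≈ 1140.0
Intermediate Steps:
y = -4/3 (y = -1/3*4 = -4/3 ≈ -1.3333)
o = 381238/451389 (o = -4/3/758 + 336/397 = -4/3*1/758 + 336*(1/397) = -2/1137 + 336/397 = 381238/451389 ≈ 0.84459)
754 + o*457 = 754 + (381238/451389)*457 = 754 + 174225766/451389 = 514573072/451389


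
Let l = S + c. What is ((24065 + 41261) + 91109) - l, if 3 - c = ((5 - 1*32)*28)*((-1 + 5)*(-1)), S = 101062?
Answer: 58394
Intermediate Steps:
c = -3021 (c = 3 - (5 - 1*32)*28*(-1 + 5)*(-1) = 3 - (5 - 32)*28*4*(-1) = 3 - (-27*28)*(-4) = 3 - (-756)*(-4) = 3 - 1*3024 = 3 - 3024 = -3021)
l = 98041 (l = 101062 - 3021 = 98041)
((24065 + 41261) + 91109) - l = ((24065 + 41261) + 91109) - 1*98041 = (65326 + 91109) - 98041 = 156435 - 98041 = 58394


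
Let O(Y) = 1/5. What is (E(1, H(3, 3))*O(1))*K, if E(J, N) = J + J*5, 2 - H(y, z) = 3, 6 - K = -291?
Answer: 1782/5 ≈ 356.40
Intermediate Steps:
K = 297 (K = 6 - 1*(-291) = 6 + 291 = 297)
H(y, z) = -1 (H(y, z) = 2 - 1*3 = 2 - 3 = -1)
E(J, N) = 6*J (E(J, N) = J + 5*J = 6*J)
O(Y) = 1/5
(E(1, H(3, 3))*O(1))*K = ((6*1)*(1/5))*297 = (6*(1/5))*297 = (6/5)*297 = 1782/5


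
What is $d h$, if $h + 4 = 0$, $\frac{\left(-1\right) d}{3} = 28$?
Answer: $336$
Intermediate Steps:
$d = -84$ ($d = \left(-3\right) 28 = -84$)
$h = -4$ ($h = -4 + 0 = -4$)
$d h = \left(-84\right) \left(-4\right) = 336$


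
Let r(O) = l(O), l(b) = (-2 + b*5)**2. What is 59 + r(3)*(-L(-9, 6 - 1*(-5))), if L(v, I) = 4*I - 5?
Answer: -6532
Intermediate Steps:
l(b) = (-2 + 5*b)**2
r(O) = (-2 + 5*O)**2
L(v, I) = -5 + 4*I
59 + r(3)*(-L(-9, 6 - 1*(-5))) = 59 + (-2 + 5*3)**2*(-(-5 + 4*(6 - 1*(-5)))) = 59 + (-2 + 15)**2*(-(-5 + 4*(6 + 5))) = 59 + 13**2*(-(-5 + 4*11)) = 59 + 169*(-(-5 + 44)) = 59 + 169*(-1*39) = 59 + 169*(-39) = 59 - 6591 = -6532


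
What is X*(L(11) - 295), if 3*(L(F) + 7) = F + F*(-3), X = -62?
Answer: 57536/3 ≈ 19179.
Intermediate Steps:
L(F) = -7 - 2*F/3 (L(F) = -7 + (F + F*(-3))/3 = -7 + (F - 3*F)/3 = -7 + (-2*F)/3 = -7 - 2*F/3)
X*(L(11) - 295) = -62*((-7 - 2/3*11) - 295) = -62*((-7 - 22/3) - 295) = -62*(-43/3 - 295) = -62*(-928/3) = 57536/3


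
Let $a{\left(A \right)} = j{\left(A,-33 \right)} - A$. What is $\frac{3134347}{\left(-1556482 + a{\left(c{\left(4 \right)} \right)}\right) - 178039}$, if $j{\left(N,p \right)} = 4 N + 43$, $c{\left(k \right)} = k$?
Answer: $- \frac{3134347}{1734466} \approx -1.8071$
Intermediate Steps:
$j{\left(N,p \right)} = 43 + 4 N$
$a{\left(A \right)} = 43 + 3 A$ ($a{\left(A \right)} = \left(43 + 4 A\right) - A = 43 + 3 A$)
$\frac{3134347}{\left(-1556482 + a{\left(c{\left(4 \right)} \right)}\right) - 178039} = \frac{3134347}{\left(-1556482 + \left(43 + 3 \cdot 4\right)\right) - 178039} = \frac{3134347}{\left(-1556482 + \left(43 + 12\right)\right) - 178039} = \frac{3134347}{\left(-1556482 + 55\right) - 178039} = \frac{3134347}{-1556427 - 178039} = \frac{3134347}{-1734466} = 3134347 \left(- \frac{1}{1734466}\right) = - \frac{3134347}{1734466}$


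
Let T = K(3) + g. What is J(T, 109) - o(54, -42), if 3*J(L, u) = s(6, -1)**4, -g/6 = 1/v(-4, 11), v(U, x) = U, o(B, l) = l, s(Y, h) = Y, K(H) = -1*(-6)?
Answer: 474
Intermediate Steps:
K(H) = 6
g = 3/2 (g = -6/(-4) = -6*(-1/4) = 3/2 ≈ 1.5000)
T = 15/2 (T = 6 + 3/2 = 15/2 ≈ 7.5000)
J(L, u) = 432 (J(L, u) = (1/3)*6**4 = (1/3)*1296 = 432)
J(T, 109) - o(54, -42) = 432 - 1*(-42) = 432 + 42 = 474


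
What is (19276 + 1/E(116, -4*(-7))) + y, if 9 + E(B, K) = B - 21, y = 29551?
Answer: 4199123/86 ≈ 48827.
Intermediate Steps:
E(B, K) = -30 + B (E(B, K) = -9 + (B - 21) = -9 + (-21 + B) = -30 + B)
(19276 + 1/E(116, -4*(-7))) + y = (19276 + 1/(-30 + 116)) + 29551 = (19276 + 1/86) + 29551 = 1657737/86 + 29551 = 4199123/86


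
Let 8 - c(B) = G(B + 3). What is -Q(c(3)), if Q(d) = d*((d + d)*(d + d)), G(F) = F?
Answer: -32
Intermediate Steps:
c(B) = 5 - B (c(B) = 8 - (B + 3) = 8 - (3 + B) = 8 + (-3 - B) = 5 - B)
Q(d) = 4*d³ (Q(d) = d*((2*d)*(2*d)) = d*(4*d²) = 4*d³)
-Q(c(3)) = -4*(5 - 1*3)³ = -4*(5 - 3)³ = -4*2³ = -4*8 = -1*32 = -32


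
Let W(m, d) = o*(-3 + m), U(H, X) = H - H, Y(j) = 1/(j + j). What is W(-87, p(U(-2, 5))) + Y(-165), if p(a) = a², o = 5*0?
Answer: -1/330 ≈ -0.0030303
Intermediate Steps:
o = 0
Y(j) = 1/(2*j)
U(H, X) = 0
W(m, d) = 0 (W(m, d) = 0*(-3 + m) = 0)
W(-87, p(U(-2, 5))) + Y(-165) = 0 + (½)/(-165) = 0 + (½)*(-1/165) = 0 - 1/330 = -1/330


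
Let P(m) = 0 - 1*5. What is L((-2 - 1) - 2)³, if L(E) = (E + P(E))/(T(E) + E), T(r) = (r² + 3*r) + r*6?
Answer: 8/125 ≈ 0.064000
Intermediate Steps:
P(m) = -5 (P(m) = 0 - 5 = -5)
T(r) = r² + 9*r (T(r) = (r² + 3*r) + 6*r = r² + 9*r)
L(E) = (-5 + E)/(E + E*(9 + E)) (L(E) = (E - 5)/(E*(9 + E) + E) = (-5 + E)/(E + E*(9 + E)))
L((-2 - 1) - 2)³ = ((-5 + ((-2 - 1) - 2))/(((-2 - 1) - 2)*(10 + ((-2 - 1) - 2))))³ = ((-5 + (-3 - 2))/((-3 - 2)*(10 + (-3 - 2))))³ = ((-5 - 5)/((-5)*(10 - 5)))³ = (-⅕*(-10)/5)³ = (-⅕*⅕*(-10))³ = (⅖)³ = 8/125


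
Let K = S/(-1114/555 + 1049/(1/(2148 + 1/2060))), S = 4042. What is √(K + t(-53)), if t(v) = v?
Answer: I*√14068912266941417570012573/515228259791 ≈ 7.28*I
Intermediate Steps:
K = 924243720/515228259791 (K = 4042/(-1114/555 + 1049/(1/(2148 + 1/2060))) = 4042/(-1114*1/555 + 1049/(1/(2148 + 1/2060))) = 4042/(-1114/555 + 1049/(1/(4424881/2060))) = 4042/(-1114/555 + 1049/(2060/4424881)) = 4042/(-1114/555 + 1049*(4424881/2060)) = 4042/(-1114/555 + 4641700169/2060) = 4042/(515228259791/228660) = 4042*(228660/515228259791) = 924243720/515228259791 ≈ 0.0017939)
√(K + t(-53)) = √(924243720/515228259791 - 53) = √(-27306173525203/515228259791) = I*√14068912266941417570012573/515228259791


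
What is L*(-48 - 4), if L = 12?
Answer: -624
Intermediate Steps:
L*(-48 - 4) = 12*(-48 - 4) = 12*(-52) = -624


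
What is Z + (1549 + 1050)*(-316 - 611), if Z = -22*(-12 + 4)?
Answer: -2409097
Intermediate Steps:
Z = 176 (Z = -22*(-8) = 176)
Z + (1549 + 1050)*(-316 - 611) = 176 + (1549 + 1050)*(-316 - 611) = 176 + 2599*(-927) = 176 - 2409273 = -2409097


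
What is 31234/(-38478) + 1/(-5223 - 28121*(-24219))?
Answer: -4203879504691/5178871608768 ≈ -0.81174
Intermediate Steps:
31234/(-38478) + 1/(-5223 - 28121*(-24219)) = 31234*(-1/38478) - 1/24219/(-33344) = -15617/19239 - 1/33344*(-1/24219) = -15617/19239 + 1/807558336 = -4203879504691/5178871608768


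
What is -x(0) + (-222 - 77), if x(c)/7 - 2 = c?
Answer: -313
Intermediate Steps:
x(c) = 14 + 7*c
-x(0) + (-222 - 77) = -(14 + 7*0) + (-222 - 77) = -(14 + 0) - 299 = -1*14 - 299 = -14 - 299 = -313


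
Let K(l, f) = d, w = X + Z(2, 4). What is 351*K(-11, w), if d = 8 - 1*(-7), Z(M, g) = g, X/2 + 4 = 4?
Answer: 5265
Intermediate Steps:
X = 0 (X = -8 + 2*4 = -8 + 8 = 0)
w = 4 (w = 0 + 4 = 4)
d = 15 (d = 8 + 7 = 15)
K(l, f) = 15
351*K(-11, w) = 351*15 = 5265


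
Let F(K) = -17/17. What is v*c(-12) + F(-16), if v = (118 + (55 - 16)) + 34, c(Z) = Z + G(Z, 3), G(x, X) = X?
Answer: -1720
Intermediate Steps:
F(K) = -1 (F(K) = -17*1/17 = -1)
c(Z) = 3 + Z (c(Z) = Z + 3 = 3 + Z)
v = 191 (v = (118 + 39) + 34 = 157 + 34 = 191)
v*c(-12) + F(-16) = 191*(3 - 12) - 1 = 191*(-9) - 1 = -1719 - 1 = -1720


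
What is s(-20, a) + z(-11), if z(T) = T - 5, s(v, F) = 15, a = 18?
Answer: -1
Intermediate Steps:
z(T) = -5 + T
s(-20, a) + z(-11) = 15 + (-5 - 11) = 15 - 16 = -1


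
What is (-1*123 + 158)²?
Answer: 1225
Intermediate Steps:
(-1*123 + 158)² = (-123 + 158)² = 35² = 1225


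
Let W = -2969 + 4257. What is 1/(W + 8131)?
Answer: 1/9419 ≈ 0.00010617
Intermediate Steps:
W = 1288
1/(W + 8131) = 1/(1288 + 8131) = 1/9419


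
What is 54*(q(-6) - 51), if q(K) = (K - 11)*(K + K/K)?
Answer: 1836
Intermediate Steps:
q(K) = (1 + K)*(-11 + K) (q(K) = (-11 + K)*(K + 1) = (-11 + K)*(1 + K) = (1 + K)*(-11 + K))
54*(q(-6) - 51) = 54*((-11 + (-6)² - 10*(-6)) - 51) = 54*((-11 + 36 + 60) - 51) = 54*(85 - 51) = 54*34 = 1836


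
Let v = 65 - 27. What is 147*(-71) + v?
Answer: -10399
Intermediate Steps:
v = 38
147*(-71) + v = 147*(-71) + 38 = -10437 + 38 = -10399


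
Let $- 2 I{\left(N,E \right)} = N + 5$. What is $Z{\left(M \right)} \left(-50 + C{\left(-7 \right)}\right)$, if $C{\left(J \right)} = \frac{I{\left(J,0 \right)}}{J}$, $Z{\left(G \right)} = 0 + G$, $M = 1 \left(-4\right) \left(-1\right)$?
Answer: $- \frac{1404}{7} \approx -200.57$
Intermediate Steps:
$I{\left(N,E \right)} = - \frac{5}{2} - \frac{N}{2}$ ($I{\left(N,E \right)} = - \frac{N + 5}{2} = - \frac{5 + N}{2} = - \frac{5}{2} - \frac{N}{2}$)
$M = 4$ ($M = \left(-4\right) \left(-1\right) = 4$)
$Z{\left(G \right)} = G$
$C{\left(J \right)} = \frac{- \frac{5}{2} - \frac{J}{2}}{J}$
$Z{\left(M \right)} \left(-50 + C{\left(-7 \right)}\right) = 4 \left(-50 + \frac{-5 - -7}{2 \left(-7\right)}\right) = 4 \left(-50 + \frac{1}{2} \left(- \frac{1}{7}\right) \left(-5 + 7\right)\right) = 4 \left(-50 + \frac{1}{2} \left(- \frac{1}{7}\right) 2\right) = 4 \left(-50 - \frac{1}{7}\right) = 4 \left(- \frac{351}{7}\right) = - \frac{1404}{7}$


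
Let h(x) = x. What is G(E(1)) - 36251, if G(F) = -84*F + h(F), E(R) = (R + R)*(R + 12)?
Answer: -38409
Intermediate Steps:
E(R) = 2*R*(12 + R) (E(R) = (2*R)*(12 + R) = 2*R*(12 + R))
G(F) = -83*F (G(F) = -84*F + F = -83*F)
G(E(1)) - 36251 = -166*(12 + 1) - 36251 = -166*13 - 36251 = -83*26 - 36251 = -2158 - 36251 = -38409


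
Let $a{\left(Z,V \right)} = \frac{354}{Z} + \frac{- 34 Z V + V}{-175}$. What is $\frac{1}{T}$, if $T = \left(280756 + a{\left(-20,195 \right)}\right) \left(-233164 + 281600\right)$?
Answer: $\frac{35}{474637998734} \approx 7.374 \cdot 10^{-11}$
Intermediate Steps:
$a{\left(Z,V \right)} = \frac{354}{Z} - \frac{V}{175} + \frac{34 V Z}{175}$ ($a{\left(Z,V \right)} = \frac{354}{Z} + \left(- 34 V Z + V\right) \left(- \frac{1}{175}\right) = \frac{354}{Z} + \left(V - 34 V Z\right) \left(- \frac{1}{175}\right) = \frac{354}{Z} + \left(- \frac{V}{175} + \frac{34 V Z}{175}\right) = \frac{354}{Z} - \frac{V}{175} + \frac{34 V Z}{175}$)
$T = \frac{474637998734}{35}$ ($T = \left(280756 + \frac{61950 + 195 \left(-20\right) \left(-1 + 34 \left(-20\right)\right)}{175 \left(-20\right)}\right) \left(-233164 + 281600\right) = \left(280756 + \frac{1}{175} \left(- \frac{1}{20}\right) \left(61950 + 195 \left(-20\right) \left(-1 - 680\right)\right)\right) 48436 = \left(280756 + \frac{1}{175} \left(- \frac{1}{20}\right) \left(61950 + 195 \left(-20\right) \left(-681\right)\right)\right) 48436 = \left(280756 + \frac{1}{175} \left(- \frac{1}{20}\right) \left(61950 + 2655900\right)\right) 48436 = \left(280756 + \frac{1}{175} \left(- \frac{1}{20}\right) 2717850\right) 48436 = \left(280756 - \frac{54357}{70}\right) 48436 = \frac{19598563}{70} \cdot 48436 = \frac{474637998734}{35} \approx 1.3561 \cdot 10^{10}$)
$\frac{1}{T} = \frac{1}{\frac{474637998734}{35}} = \frac{35}{474637998734}$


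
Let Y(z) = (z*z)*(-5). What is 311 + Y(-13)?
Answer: -534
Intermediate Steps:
Y(z) = -5*z² (Y(z) = z²*(-5) = -5*z²)
311 + Y(-13) = 311 - 5*(-13)² = 311 - 5*169 = 311 - 845 = -534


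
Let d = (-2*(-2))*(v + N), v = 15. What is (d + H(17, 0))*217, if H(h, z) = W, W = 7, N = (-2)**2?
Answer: 18011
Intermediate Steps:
N = 4
d = 76 (d = (-2*(-2))*(15 + 4) = 4*19 = 76)
H(h, z) = 7
(d + H(17, 0))*217 = (76 + 7)*217 = 83*217 = 18011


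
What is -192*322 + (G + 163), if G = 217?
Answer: -61444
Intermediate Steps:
-192*322 + (G + 163) = -192*322 + (217 + 163) = -61824 + 380 = -61444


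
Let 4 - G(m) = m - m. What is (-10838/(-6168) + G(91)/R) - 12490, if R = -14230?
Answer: -274025273383/21942660 ≈ -12488.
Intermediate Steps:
G(m) = 4 (G(m) = 4 - (m - m) = 4 - 1*0 = 4 + 0 = 4)
(-10838/(-6168) + G(91)/R) - 12490 = (-10838/(-6168) + 4/(-14230)) - 12490 = (-10838*(-1/6168) + 4*(-1/14230)) - 12490 = (5419/3084 - 2/7115) - 12490 = 38550017/21942660 - 12490 = -274025273383/21942660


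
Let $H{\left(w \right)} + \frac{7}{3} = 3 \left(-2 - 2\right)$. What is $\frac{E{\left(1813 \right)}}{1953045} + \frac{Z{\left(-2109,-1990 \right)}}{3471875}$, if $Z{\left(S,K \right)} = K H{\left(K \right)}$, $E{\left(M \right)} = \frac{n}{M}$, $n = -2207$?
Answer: $\frac{4039590782321}{491738402491875} \approx 0.0082149$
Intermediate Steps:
$E{\left(M \right)} = - \frac{2207}{M}$
$H{\left(w \right)} = - \frac{43}{3}$ ($H{\left(w \right)} = - \frac{7}{3} + 3 \left(-2 - 2\right) = - \frac{7}{3} + 3 \left(-4\right) = - \frac{7}{3} - 12 = - \frac{43}{3}$)
$Z{\left(S,K \right)} = - \frac{43 K}{3}$ ($Z{\left(S,K \right)} = K \left(- \frac{43}{3}\right) = - \frac{43 K}{3}$)
$\frac{E{\left(1813 \right)}}{1953045} + \frac{Z{\left(-2109,-1990 \right)}}{3471875} = \frac{\left(-2207\right) \frac{1}{1813}}{1953045} + \frac{\left(- \frac{43}{3}\right) \left(-1990\right)}{3471875} = \left(-2207\right) \frac{1}{1813} \cdot \frac{1}{1953045} + \frac{85570}{3} \cdot \frac{1}{3471875} = \left(- \frac{2207}{1813}\right) \frac{1}{1953045} + \frac{17114}{2083125} = - \frac{2207}{3540870585} + \frac{17114}{2083125} = \frac{4039590782321}{491738402491875}$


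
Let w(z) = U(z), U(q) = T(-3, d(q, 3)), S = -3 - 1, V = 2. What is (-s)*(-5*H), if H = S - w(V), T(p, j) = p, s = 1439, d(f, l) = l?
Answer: -7195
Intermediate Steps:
S = -4
U(q) = -3
w(z) = -3
H = -1 (H = -4 - 1*(-3) = -4 + 3 = -1)
(-s)*(-5*H) = (-1*1439)*(-5*(-1)) = -1439*5 = -7195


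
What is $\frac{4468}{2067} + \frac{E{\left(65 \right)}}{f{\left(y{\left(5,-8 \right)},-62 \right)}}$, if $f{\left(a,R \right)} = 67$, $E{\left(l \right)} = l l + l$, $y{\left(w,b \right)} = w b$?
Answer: $\frac{9166786}{138489} \approx 66.191$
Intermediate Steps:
$y{\left(w,b \right)} = b w$
$E{\left(l \right)} = l + l^{2}$ ($E{\left(l \right)} = l^{2} + l = l + l^{2}$)
$\frac{4468}{2067} + \frac{E{\left(65 \right)}}{f{\left(y{\left(5,-8 \right)},-62 \right)}} = \frac{4468}{2067} + \frac{65 \left(1 + 65\right)}{67} = 4468 \cdot \frac{1}{2067} + 65 \cdot 66 \cdot \frac{1}{67} = \frac{4468}{2067} + 4290 \cdot \frac{1}{67} = \frac{4468}{2067} + \frac{4290}{67} = \frac{9166786}{138489}$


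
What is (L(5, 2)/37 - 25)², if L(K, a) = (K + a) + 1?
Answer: 840889/1369 ≈ 614.24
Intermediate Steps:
L(K, a) = 1 + K + a
(L(5, 2)/37 - 25)² = ((1 + 5 + 2)/37 - 25)² = (8*(1/37) - 25)² = (8/37 - 25)² = (-917/37)² = 840889/1369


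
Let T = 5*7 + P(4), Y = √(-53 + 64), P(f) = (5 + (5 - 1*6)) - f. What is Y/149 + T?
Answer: 35 + √11/149 ≈ 35.022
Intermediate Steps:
P(f) = 4 - f (P(f) = (5 + (5 - 6)) - f = (5 - 1) - f = 4 - f)
Y = √11 ≈ 3.3166
T = 35 (T = 5*7 + (4 - 1*4) = 35 + (4 - 4) = 35 + 0 = 35)
Y/149 + T = √11/149 + 35 = 35 + √11/149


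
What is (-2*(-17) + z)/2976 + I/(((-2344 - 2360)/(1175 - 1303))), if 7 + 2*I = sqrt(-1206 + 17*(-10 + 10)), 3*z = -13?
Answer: -5329/62496 + 2*I*sqrt(134)/49 ≈ -0.085269 + 0.47248*I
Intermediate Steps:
z = -13/3 (z = (1/3)*(-13) = -13/3 ≈ -4.3333)
I = -7/2 + 3*I*sqrt(134)/2 (I = -7/2 + sqrt(-1206 + 17*(-10 + 10))/2 = -7/2 + sqrt(-1206 + 17*0)/2 = -7/2 + sqrt(-1206 + 0)/2 = -7/2 + sqrt(-1206)/2 = -7/2 + (3*I*sqrt(134))/2 = -7/2 + 3*I*sqrt(134)/2 ≈ -3.5 + 17.364*I)
(-2*(-17) + z)/2976 + I/(((-2344 - 2360)/(1175 - 1303))) = (-2*(-17) - 13/3)/2976 + (-7/2 + 3*I*sqrt(134)/2)/(((-2344 - 2360)/(1175 - 1303))) = (34 - 13/3)*(1/2976) + (-7/2 + 3*I*sqrt(134)/2)/((-4704/(-128))) = (89/3)*(1/2976) + (-7/2 + 3*I*sqrt(134)/2)/((-4704*(-1/128))) = 89/8928 + (-7/2 + 3*I*sqrt(134)/2)/(147/4) = 89/8928 + (-7/2 + 3*I*sqrt(134)/2)*(4/147) = 89/8928 + (-2/21 + 2*I*sqrt(134)/49) = -5329/62496 + 2*I*sqrt(134)/49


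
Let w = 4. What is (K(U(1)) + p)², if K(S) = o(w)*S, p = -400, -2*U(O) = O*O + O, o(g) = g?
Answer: 163216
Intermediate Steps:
U(O) = -O/2 - O²/2 (U(O) = -(O*O + O)/2 = -(O² + O)/2 = -(O + O²)/2 = -O/2 - O²/2)
K(S) = 4*S
(K(U(1)) + p)² = (4*(-½*1*(1 + 1)) - 400)² = (4*(-½*1*2) - 400)² = (4*(-1) - 400)² = (-4 - 400)² = (-404)² = 163216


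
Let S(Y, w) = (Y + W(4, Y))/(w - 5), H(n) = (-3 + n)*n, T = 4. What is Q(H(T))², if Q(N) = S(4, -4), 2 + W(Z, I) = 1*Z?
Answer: 4/9 ≈ 0.44444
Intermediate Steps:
W(Z, I) = -2 + Z (W(Z, I) = -2 + 1*Z = -2 + Z)
H(n) = n*(-3 + n)
S(Y, w) = (2 + Y)/(-5 + w) (S(Y, w) = (Y + (-2 + 4))/(w - 5) = (Y + 2)/(-5 + w) = (2 + Y)/(-5 + w))
Q(N) = -⅔ (Q(N) = (2 + 4)/(-5 - 4) = 6/(-9) = -⅑*6 = -⅔)
Q(H(T))² = (-⅔)² = 4/9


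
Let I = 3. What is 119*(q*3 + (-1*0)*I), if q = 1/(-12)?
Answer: -119/4 ≈ -29.750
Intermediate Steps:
q = -1/12 (q = 1*(-1/12) = -1/12 ≈ -0.083333)
119*(q*3 + (-1*0)*I) = 119*(-1/12*3 - 1*0*3) = 119*(-¼ + 0*3) = 119*(-¼ + 0) = 119*(-¼) = -119/4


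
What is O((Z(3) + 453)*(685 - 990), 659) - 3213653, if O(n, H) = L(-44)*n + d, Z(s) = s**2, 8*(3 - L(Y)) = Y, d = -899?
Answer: -4412287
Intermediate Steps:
L(Y) = 3 - Y/8
O(n, H) = -899 + 17*n/2 (O(n, H) = (3 - 1/8*(-44))*n - 899 = (3 + 11/2)*n - 899 = 17*n/2 - 899 = -899 + 17*n/2)
O((Z(3) + 453)*(685 - 990), 659) - 3213653 = (-899 + 17*((3**2 + 453)*(685 - 990))/2) - 3213653 = (-899 + 17*((9 + 453)*(-305))/2) - 3213653 = (-899 + 17*(462*(-305))/2) - 3213653 = (-899 + (17/2)*(-140910)) - 3213653 = (-899 - 1197735) - 3213653 = -1198634 - 3213653 = -4412287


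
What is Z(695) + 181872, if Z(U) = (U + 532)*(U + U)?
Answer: 1887402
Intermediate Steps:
Z(U) = 2*U*(532 + U) (Z(U) = (532 + U)*(2*U) = 2*U*(532 + U))
Z(695) + 181872 = 2*695*(532 + 695) + 181872 = 2*695*1227 + 181872 = 1705530 + 181872 = 1887402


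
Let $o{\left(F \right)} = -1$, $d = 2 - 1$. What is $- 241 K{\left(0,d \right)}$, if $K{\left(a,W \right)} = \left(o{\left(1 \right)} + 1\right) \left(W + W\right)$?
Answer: $0$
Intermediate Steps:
$d = 1$
$K{\left(a,W \right)} = 0$ ($K{\left(a,W \right)} = \left(-1 + 1\right) \left(W + W\right) = 0 \cdot 2 W = 0$)
$- 241 K{\left(0,d \right)} = \left(-241\right) 0 = 0$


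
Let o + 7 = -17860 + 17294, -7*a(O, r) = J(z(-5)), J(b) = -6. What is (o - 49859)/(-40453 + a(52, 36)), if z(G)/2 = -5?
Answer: 353024/283165 ≈ 1.2467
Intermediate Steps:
z(G) = -10 (z(G) = 2*(-5) = -10)
a(O, r) = 6/7 (a(O, r) = -⅐*(-6) = 6/7)
o = -573 (o = -7 + (-17860 + 17294) = -7 - 566 = -573)
(o - 49859)/(-40453 + a(52, 36)) = (-573 - 49859)/(-40453 + 6/7) = -50432/(-283165/7) = -50432*(-7/283165) = 353024/283165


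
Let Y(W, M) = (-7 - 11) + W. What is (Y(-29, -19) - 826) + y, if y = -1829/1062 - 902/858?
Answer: -204931/234 ≈ -875.77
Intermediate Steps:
Y(W, M) = -18 + W
y = -649/234 (y = -1829*1/1062 - 902*1/858 = -31/18 - 41/39 = -649/234 ≈ -2.7735)
(Y(-29, -19) - 826) + y = ((-18 - 29) - 826) - 649/234 = (-47 - 826) - 649/234 = -873 - 649/234 = -204931/234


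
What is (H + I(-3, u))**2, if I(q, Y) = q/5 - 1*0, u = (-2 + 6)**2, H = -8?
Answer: 1849/25 ≈ 73.960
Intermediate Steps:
u = 16 (u = 4**2 = 16)
I(q, Y) = q/5 (I(q, Y) = q*(1/5) + 0 = q/5 + 0 = q/5)
(H + I(-3, u))**2 = (-8 + (1/5)*(-3))**2 = (-8 - 3/5)**2 = (-43/5)**2 = 1849/25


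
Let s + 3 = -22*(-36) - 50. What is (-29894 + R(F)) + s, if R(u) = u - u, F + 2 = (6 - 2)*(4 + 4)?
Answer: -29155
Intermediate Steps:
s = 739 (s = -3 + (-22*(-36) - 50) = -3 + (792 - 50) = -3 + 742 = 739)
F = 30 (F = -2 + (6 - 2)*(4 + 4) = -2 + 4*8 = -2 + 32 = 30)
R(u) = 0
(-29894 + R(F)) + s = (-29894 + 0) + 739 = -29894 + 739 = -29155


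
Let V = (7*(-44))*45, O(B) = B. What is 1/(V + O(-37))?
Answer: -1/13897 ≈ -7.1958e-5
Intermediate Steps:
V = -13860 (V = -308*45 = -13860)
1/(V + O(-37)) = 1/(-13860 - 37) = 1/(-13897) = -1/13897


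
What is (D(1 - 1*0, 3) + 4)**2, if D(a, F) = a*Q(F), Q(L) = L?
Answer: 49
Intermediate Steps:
D(a, F) = F*a (D(a, F) = a*F = F*a)
(D(1 - 1*0, 3) + 4)**2 = (3*(1 - 1*0) + 4)**2 = (3*(1 + 0) + 4)**2 = (3*1 + 4)**2 = (3 + 4)**2 = 7**2 = 49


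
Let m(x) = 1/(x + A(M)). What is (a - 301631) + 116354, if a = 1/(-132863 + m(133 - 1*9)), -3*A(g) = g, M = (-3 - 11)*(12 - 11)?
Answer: -9501952252241/51285115 ≈ -1.8528e+5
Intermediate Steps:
M = -14 (M = -14*1 = -14)
A(g) = -g/3
m(x) = 1/(14/3 + x) (m(x) = 1/(x - 1/3*(-14)) = 1/(x + 14/3) = 1/(14/3 + x))
a = -386/51285115 (a = 1/(-132863 + 3/(14 + 3*(133 - 1*9))) = 1/(-132863 + 3/(14 + 3*(133 - 9))) = 1/(-132863 + 3/(14 + 3*124)) = 1/(-132863 + 3/(14 + 372)) = 1/(-132863 + 3/386) = 1/(-51285115/386) = -386/51285115 ≈ -7.5265e-6)
(a - 301631) + 116354 = (-386/51285115 - 301631) + 116354 = -15469180522951/51285115 + 116354 = -9501952252241/51285115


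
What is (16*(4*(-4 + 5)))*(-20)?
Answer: -1280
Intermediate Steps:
(16*(4*(-4 + 5)))*(-20) = (16*(4*1))*(-20) = (16*4)*(-20) = 64*(-20) = -1280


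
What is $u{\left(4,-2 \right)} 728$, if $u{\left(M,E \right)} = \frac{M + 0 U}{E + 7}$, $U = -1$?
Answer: $\frac{2912}{5} \approx 582.4$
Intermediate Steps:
$u{\left(M,E \right)} = \frac{M}{7 + E}$ ($u{\left(M,E \right)} = \frac{M + 0 \left(-1\right)}{E + 7} = \frac{M + 0}{7 + E} = \frac{M}{7 + E}$)
$u{\left(4,-2 \right)} 728 = \frac{4}{7 - 2} \cdot 728 = \frac{4}{5} \cdot 728 = \frac{2912}{5}$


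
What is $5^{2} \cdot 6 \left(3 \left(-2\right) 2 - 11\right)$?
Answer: $-3450$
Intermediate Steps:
$5^{2} \cdot 6 \left(3 \left(-2\right) 2 - 11\right) = 25 \cdot 6 \left(\left(-6\right) 2 - 11\right) = 150 \left(-12 - 11\right) = 150 \left(-23\right) = -3450$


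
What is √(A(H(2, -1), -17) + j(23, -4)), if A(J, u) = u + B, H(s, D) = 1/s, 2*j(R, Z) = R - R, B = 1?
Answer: 4*I ≈ 4.0*I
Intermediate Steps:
j(R, Z) = 0 (j(R, Z) = (R - R)/2 = (½)*0 = 0)
A(J, u) = 1 + u (A(J, u) = u + 1 = 1 + u)
√(A(H(2, -1), -17) + j(23, -4)) = √((1 - 17) + 0) = √(-16 + 0) = √(-16) = 4*I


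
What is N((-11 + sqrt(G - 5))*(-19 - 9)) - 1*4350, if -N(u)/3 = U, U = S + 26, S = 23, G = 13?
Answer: -4497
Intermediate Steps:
U = 49 (U = 23 + 26 = 49)
N(u) = -147 (N(u) = -3*49 = -147)
N((-11 + sqrt(G - 5))*(-19 - 9)) - 1*4350 = -147 - 1*4350 = -147 - 4350 = -4497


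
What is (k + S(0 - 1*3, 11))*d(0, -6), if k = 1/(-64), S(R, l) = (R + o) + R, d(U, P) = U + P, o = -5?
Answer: 2115/32 ≈ 66.094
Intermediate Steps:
d(U, P) = P + U
S(R, l) = -5 + 2*R (S(R, l) = (R - 5) + R = (-5 + R) + R = -5 + 2*R)
k = -1/64 ≈ -0.015625
(k + S(0 - 1*3, 11))*d(0, -6) = (-1/64 + (-5 + 2*(0 - 1*3)))*(-6 + 0) = (-1/64 + (-5 + 2*(0 - 3)))*(-6) = (-1/64 + (-5 + 2*(-3)))*(-6) = (-1/64 + (-5 - 6))*(-6) = (-1/64 - 11)*(-6) = -705/64*(-6) = 2115/32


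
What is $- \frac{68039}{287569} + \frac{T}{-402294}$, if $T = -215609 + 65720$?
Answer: $\frac{5243916125}{38562427762} \approx 0.13599$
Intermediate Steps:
$T = -149889$
$- \frac{68039}{287569} + \frac{T}{-402294} = - \frac{68039}{287569} - \frac{149889}{-402294} = \left(-68039\right) \frac{1}{287569} - - \frac{49963}{134098} = - \frac{68039}{287569} + \frac{49963}{134098} = \frac{5243916125}{38562427762}$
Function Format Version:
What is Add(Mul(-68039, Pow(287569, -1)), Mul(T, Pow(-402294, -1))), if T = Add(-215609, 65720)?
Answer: Rational(5243916125, 38562427762) ≈ 0.13599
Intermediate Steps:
T = -149889
Add(Mul(-68039, Pow(287569, -1)), Mul(T, Pow(-402294, -1))) = Add(Mul(-68039, Pow(287569, -1)), Mul(-149889, Pow(-402294, -1))) = Add(Mul(-68039, Rational(1, 287569)), Mul(-149889, Rational(-1, 402294))) = Add(Rational(-68039, 287569), Rational(49963, 134098)) = Rational(5243916125, 38562427762)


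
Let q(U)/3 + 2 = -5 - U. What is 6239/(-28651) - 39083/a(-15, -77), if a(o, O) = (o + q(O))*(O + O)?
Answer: 12109219/11173890 ≈ 1.0837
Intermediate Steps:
q(U) = -21 - 3*U (q(U) = -6 + 3*(-5 - U) = -6 + (-15 - 3*U) = -21 - 3*U)
a(o, O) = 2*O*(-21 + o - 3*O) (a(o, O) = (o + (-21 - 3*O))*(O + O) = (-21 + o - 3*O)*(2*O) = 2*O*(-21 + o - 3*O))
6239/(-28651) - 39083/a(-15, -77) = 6239/(-28651) - 39083*(-1/(154*(-21 - 15 - 3*(-77)))) = 6239*(-1/28651) - 39083*(-1/(154*(-21 - 15 + 231))) = -6239/28651 - 39083/(2*(-77)*195) = -6239/28651 - 39083/(-30030) = -6239/28651 - 39083*(-1/30030) = -6239/28651 + 3553/2730 = 12109219/11173890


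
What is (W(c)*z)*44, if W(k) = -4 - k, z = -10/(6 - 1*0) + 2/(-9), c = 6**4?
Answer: 972400/9 ≈ 1.0804e+5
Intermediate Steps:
c = 1296
z = -17/9 (z = -10/(6 + 0) + 2*(-1/9) = -10/6 - 2/9 = -10*1/6 - 2/9 = -5/3 - 2/9 = -17/9 ≈ -1.8889)
(W(c)*z)*44 = ((-4 - 1*1296)*(-17/9))*44 = ((-4 - 1296)*(-17/9))*44 = -1300*(-17/9)*44 = (22100/9)*44 = 972400/9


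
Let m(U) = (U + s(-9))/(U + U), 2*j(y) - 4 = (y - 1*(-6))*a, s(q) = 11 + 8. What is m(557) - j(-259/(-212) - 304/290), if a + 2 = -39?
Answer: 4283017847/34244360 ≈ 125.07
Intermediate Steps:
a = -41 (a = -2 - 39 = -41)
s(q) = 19
j(y) = -121 - 41*y/2 (j(y) = 2 + ((y - 1*(-6))*(-41))/2 = 2 + ((y + 6)*(-41))/2 = 2 + ((6 + y)*(-41))/2 = 2 + (-246 - 41*y)/2 = 2 + (-123 - 41*y/2) = -121 - 41*y/2)
m(U) = (19 + U)/(2*U) (m(U) = (U + 19)/(U + U) = (19 + U)/((2*U)) = (19 + U)*(1/(2*U)) = (19 + U)/(2*U))
m(557) - j(-259/(-212) - 304/290) = (½)*(19 + 557)/557 - (-121 - 41*(-259/(-212) - 304/290)/2) = (½)*(1/557)*576 - (-121 - 41*(-259*(-1/212) - 304*1/290)/2) = 288/557 - (-121 - 41*(259/212 - 152/145)/2) = 288/557 - (-121 - 41/2*5331/30740) = 288/557 - (-121 - 218571/61480) = 288/557 - 1*(-7657651/61480) = 288/557 + 7657651/61480 = 4283017847/34244360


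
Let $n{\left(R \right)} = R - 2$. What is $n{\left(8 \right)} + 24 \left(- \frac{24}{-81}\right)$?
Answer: $\frac{118}{9} \approx 13.111$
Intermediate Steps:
$n{\left(R \right)} = -2 + R$ ($n{\left(R \right)} = R - 2 = -2 + R$)
$n{\left(8 \right)} + 24 \left(- \frac{24}{-81}\right) = \left(-2 + 8\right) + 24 \left(- \frac{24}{-81}\right) = 6 + 24 \left(\left(-24\right) \left(- \frac{1}{81}\right)\right) = 6 + 24 \cdot \frac{8}{27} = 6 + \frac{64}{9} = \frac{118}{9}$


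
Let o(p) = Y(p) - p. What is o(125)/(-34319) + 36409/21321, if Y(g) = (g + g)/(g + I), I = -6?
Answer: 6478467638/3785831847 ≈ 1.7112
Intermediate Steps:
Y(g) = 2*g/(-6 + g) (Y(g) = (g + g)/(g - 6) = (2*g)/(-6 + g) = 2*g/(-6 + g))
o(p) = -p + 2*p/(-6 + p) (o(p) = 2*p/(-6 + p) - p = -p + 2*p/(-6 + p))
o(125)/(-34319) + 36409/21321 = (125*(8 - 1*125)/(-6 + 125))/(-34319) + 36409/21321 = (125*(8 - 125)/119)*(-1/34319) + 36409*(1/21321) = (125*(1/119)*(-117))*(-1/34319) + 1583/927 = -14625/119*(-1/34319) + 1583/927 = 14625/4083961 + 1583/927 = 6478467638/3785831847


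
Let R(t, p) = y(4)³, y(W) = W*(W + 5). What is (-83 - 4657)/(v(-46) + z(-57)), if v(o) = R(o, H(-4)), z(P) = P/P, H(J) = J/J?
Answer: -4740/46657 ≈ -0.10159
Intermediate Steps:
y(W) = W*(5 + W)
H(J) = 1
z(P) = 1
R(t, p) = 46656 (R(t, p) = (4*(5 + 4))³ = (4*9)³ = 36³ = 46656)
v(o) = 46656
(-83 - 4657)/(v(-46) + z(-57)) = (-83 - 4657)/(46656 + 1) = -4740/46657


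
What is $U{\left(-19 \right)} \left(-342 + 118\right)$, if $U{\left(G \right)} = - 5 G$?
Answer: $-21280$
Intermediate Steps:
$U{\left(-19 \right)} \left(-342 + 118\right) = \left(-5\right) \left(-19\right) \left(-342 + 118\right) = 95 \left(-224\right) = -21280$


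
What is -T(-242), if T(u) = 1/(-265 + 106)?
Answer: 1/159 ≈ 0.0062893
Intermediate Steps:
T(u) = -1/159 (T(u) = 1/(-159) = -1/159)
-T(-242) = -1*(-1/159) = 1/159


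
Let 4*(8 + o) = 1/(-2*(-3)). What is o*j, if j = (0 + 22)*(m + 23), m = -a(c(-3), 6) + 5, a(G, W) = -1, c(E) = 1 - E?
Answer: -60929/12 ≈ -5077.4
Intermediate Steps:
m = 6 (m = -1*(-1) + 5 = 1 + 5 = 6)
o = -191/24 (o = -8 + 1/(4*((-2*(-3)))) = -8 + (¼)/6 = -8 + (¼)*(⅙) = -8 + 1/24 = -191/24 ≈ -7.9583)
j = 638 (j = (0 + 22)*(6 + 23) = 22*29 = 638)
o*j = -191/24*638 = -60929/12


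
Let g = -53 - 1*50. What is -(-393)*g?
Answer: -40479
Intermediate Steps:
g = -103 (g = -53 - 50 = -103)
-(-393)*g = -(-393)*(-103) = -393*103 = -40479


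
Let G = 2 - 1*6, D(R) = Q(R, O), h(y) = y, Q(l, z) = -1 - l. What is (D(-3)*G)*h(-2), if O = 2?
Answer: 16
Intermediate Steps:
D(R) = -1 - R
G = -4 (G = 2 - 6 = -4)
(D(-3)*G)*h(-2) = ((-1 - 1*(-3))*(-4))*(-2) = ((-1 + 3)*(-4))*(-2) = (2*(-4))*(-2) = -8*(-2) = 16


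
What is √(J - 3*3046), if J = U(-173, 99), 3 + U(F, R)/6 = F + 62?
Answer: I*√9822 ≈ 99.106*I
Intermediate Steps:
U(F, R) = 354 + 6*F (U(F, R) = -18 + 6*(F + 62) = -18 + 6*(62 + F) = -18 + (372 + 6*F) = 354 + 6*F)
J = -684 (J = 354 + 6*(-173) = 354 - 1038 = -684)
√(J - 3*3046) = √(-684 - 3*3046) = √(-684 - 9138) = √(-9822) = I*√9822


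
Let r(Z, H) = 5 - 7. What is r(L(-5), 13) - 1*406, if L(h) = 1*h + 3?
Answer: -408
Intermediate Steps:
L(h) = 3 + h (L(h) = h + 3 = 3 + h)
r(Z, H) = -2
r(L(-5), 13) - 1*406 = -2 - 1*406 = -2 - 406 = -408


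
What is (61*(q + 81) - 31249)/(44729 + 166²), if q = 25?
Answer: -8261/24095 ≈ -0.34285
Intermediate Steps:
(61*(q + 81) - 31249)/(44729 + 166²) = (61*(25 + 81) - 31249)/(44729 + 166²) = (61*106 - 31249)/(44729 + 27556) = (6466 - 31249)/72285 = -24783*1/72285 = -8261/24095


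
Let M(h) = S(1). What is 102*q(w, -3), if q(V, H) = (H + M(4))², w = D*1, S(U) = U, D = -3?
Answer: 408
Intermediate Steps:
M(h) = 1
w = -3 (w = -3*1 = -3)
q(V, H) = (1 + H)² (q(V, H) = (H + 1)² = (1 + H)²)
102*q(w, -3) = 102*(1 - 3)² = 102*(-2)² = 102*4 = 408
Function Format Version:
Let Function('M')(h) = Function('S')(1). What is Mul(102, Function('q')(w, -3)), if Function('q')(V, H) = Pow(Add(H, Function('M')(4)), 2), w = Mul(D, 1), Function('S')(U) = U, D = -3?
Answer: 408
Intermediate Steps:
Function('M')(h) = 1
w = -3 (w = Mul(-3, 1) = -3)
Function('q')(V, H) = Pow(Add(1, H), 2) (Function('q')(V, H) = Pow(Add(H, 1), 2) = Pow(Add(1, H), 2))
Mul(102, Function('q')(w, -3)) = Mul(102, Pow(Add(1, -3), 2)) = Mul(102, Pow(-2, 2)) = Mul(102, 4) = 408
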